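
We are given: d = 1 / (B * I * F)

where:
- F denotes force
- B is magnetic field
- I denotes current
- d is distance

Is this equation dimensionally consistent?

No

F (force) has dimensions [L M T^-2].
B (magnetic field) has dimensions [I^-1 M T^-2].
I (current) has dimensions [I].
d (distance) has dimensions [L].

Left side: [L]
Right side: [L^-1 M^-2 T^4]

The two sides have different dimensions, so the equation is NOT dimensionally consistent.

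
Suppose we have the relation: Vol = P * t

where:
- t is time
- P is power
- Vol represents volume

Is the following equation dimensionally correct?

No

t (time) has dimensions [T].
P (power) has dimensions [L^2 M T^-3].
Vol (volume) has dimensions [L^3].

Left side: [L^3]
Right side: [L^2 M T^-2]

The two sides have different dimensions, so the equation is NOT dimensionally consistent.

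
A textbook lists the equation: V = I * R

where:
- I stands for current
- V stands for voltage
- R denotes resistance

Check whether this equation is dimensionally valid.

Yes

I (current) has dimensions [I].
V (voltage) has dimensions [I^-1 L^2 M T^-3].
R (resistance) has dimensions [I^-2 L^2 M T^-3].

Left side: [I^-1 L^2 M T^-3]
Right side: [I^-1 L^2 M T^-3]

Both sides have the same dimensions, so the equation is dimensionally consistent.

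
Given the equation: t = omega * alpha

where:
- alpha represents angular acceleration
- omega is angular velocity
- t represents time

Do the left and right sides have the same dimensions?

No

alpha (angular acceleration) has dimensions [T^-2].
omega (angular velocity) has dimensions [T^-1].
t (time) has dimensions [T].

Left side: [T]
Right side: [T^-3]

The two sides have different dimensions, so the equation is NOT dimensionally consistent.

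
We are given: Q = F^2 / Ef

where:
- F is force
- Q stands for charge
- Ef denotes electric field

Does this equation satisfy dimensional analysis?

No

F (force) has dimensions [L M T^-2].
Q (charge) has dimensions [I T].
Ef (electric field) has dimensions [I^-1 L M T^-3].

Left side: [I T]
Right side: [I L M T^-1]

The two sides have different dimensions, so the equation is NOT dimensionally consistent.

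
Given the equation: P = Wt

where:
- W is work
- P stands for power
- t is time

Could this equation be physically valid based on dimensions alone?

No

W (work) has dimensions [L^2 M T^-2].
P (power) has dimensions [L^2 M T^-3].
t (time) has dimensions [T].

Left side: [L^2 M T^-3]
Right side: [L^2 M T^-1]

The two sides have different dimensions, so the equation is NOT dimensionally consistent.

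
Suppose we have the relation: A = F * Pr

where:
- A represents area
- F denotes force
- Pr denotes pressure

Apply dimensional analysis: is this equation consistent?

No

A (area) has dimensions [L^2].
F (force) has dimensions [L M T^-2].
Pr (pressure) has dimensions [L^-1 M T^-2].

Left side: [L^2]
Right side: [M^2 T^-4]

The two sides have different dimensions, so the equation is NOT dimensionally consistent.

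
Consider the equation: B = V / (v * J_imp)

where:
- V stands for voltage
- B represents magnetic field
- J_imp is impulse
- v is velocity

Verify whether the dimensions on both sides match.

No

V (voltage) has dimensions [I^-1 L^2 M T^-3].
B (magnetic field) has dimensions [I^-1 M T^-2].
J_imp (impulse) has dimensions [L M T^-1].
v (velocity) has dimensions [L T^-1].

Left side: [I^-1 M T^-2]
Right side: [I^-1 T^-1]

The two sides have different dimensions, so the equation is NOT dimensionally consistent.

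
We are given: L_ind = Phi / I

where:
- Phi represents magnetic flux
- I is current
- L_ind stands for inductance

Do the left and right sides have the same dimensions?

Yes

Phi (magnetic flux) has dimensions [I^-1 L^2 M T^-2].
I (current) has dimensions [I].
L_ind (inductance) has dimensions [I^-2 L^2 M T^-2].

Left side: [I^-2 L^2 M T^-2]
Right side: [I^-2 L^2 M T^-2]

Both sides have the same dimensions, so the equation is dimensionally consistent.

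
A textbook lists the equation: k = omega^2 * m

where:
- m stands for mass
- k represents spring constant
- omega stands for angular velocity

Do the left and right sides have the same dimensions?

Yes

m (mass) has dimensions [M].
k (spring constant) has dimensions [M T^-2].
omega (angular velocity) has dimensions [T^-1].

Left side: [M T^-2]
Right side: [M T^-2]

Both sides have the same dimensions, so the equation is dimensionally consistent.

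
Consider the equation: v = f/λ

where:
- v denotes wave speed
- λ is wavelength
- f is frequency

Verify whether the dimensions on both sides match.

No

v (wave speed) has dimensions [L T^-1].
λ (wavelength) has dimensions [L].
f (frequency) has dimensions [T^-1].

Left side: [L T^-1]
Right side: [L^-1 T^-1]

The two sides have different dimensions, so the equation is NOT dimensionally consistent.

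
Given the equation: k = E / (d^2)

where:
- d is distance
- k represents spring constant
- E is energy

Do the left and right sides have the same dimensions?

Yes

d (distance) has dimensions [L].
k (spring constant) has dimensions [M T^-2].
E (energy) has dimensions [L^2 M T^-2].

Left side: [M T^-2]
Right side: [M T^-2]

Both sides have the same dimensions, so the equation is dimensionally consistent.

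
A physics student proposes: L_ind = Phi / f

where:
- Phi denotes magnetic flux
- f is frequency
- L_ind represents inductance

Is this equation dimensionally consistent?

No

Phi (magnetic flux) has dimensions [I^-1 L^2 M T^-2].
f (frequency) has dimensions [T^-1].
L_ind (inductance) has dimensions [I^-2 L^2 M T^-2].

Left side: [I^-2 L^2 M T^-2]
Right side: [I^-1 L^2 M T^-1]

The two sides have different dimensions, so the equation is NOT dimensionally consistent.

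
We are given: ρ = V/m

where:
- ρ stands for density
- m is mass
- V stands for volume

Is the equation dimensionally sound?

No

ρ (density) has dimensions [L^-3 M].
m (mass) has dimensions [M].
V (volume) has dimensions [L^3].

Left side: [L^-3 M]
Right side: [L^3 M^-1]

The two sides have different dimensions, so the equation is NOT dimensionally consistent.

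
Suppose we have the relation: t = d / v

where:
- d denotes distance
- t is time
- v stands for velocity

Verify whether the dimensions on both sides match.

Yes

d (distance) has dimensions [L].
t (time) has dimensions [T].
v (velocity) has dimensions [L T^-1].

Left side: [T]
Right side: [T]

Both sides have the same dimensions, so the equation is dimensionally consistent.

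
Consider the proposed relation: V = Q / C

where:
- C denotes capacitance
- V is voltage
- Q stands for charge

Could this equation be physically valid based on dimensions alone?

Yes

C (capacitance) has dimensions [I^2 L^-2 M^-1 T^4].
V (voltage) has dimensions [I^-1 L^2 M T^-3].
Q (charge) has dimensions [I T].

Left side: [I^-1 L^2 M T^-3]
Right side: [I^-1 L^2 M T^-3]

Both sides have the same dimensions, so the equation is dimensionally consistent.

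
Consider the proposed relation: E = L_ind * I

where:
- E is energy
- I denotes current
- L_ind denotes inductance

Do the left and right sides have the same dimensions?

No

E (energy) has dimensions [L^2 M T^-2].
I (current) has dimensions [I].
L_ind (inductance) has dimensions [I^-2 L^2 M T^-2].

Left side: [L^2 M T^-2]
Right side: [I^-1 L^2 M T^-2]

The two sides have different dimensions, so the equation is NOT dimensionally consistent.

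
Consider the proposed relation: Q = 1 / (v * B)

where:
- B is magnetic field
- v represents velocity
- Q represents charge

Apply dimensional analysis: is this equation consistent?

No

B (magnetic field) has dimensions [I^-1 M T^-2].
v (velocity) has dimensions [L T^-1].
Q (charge) has dimensions [I T].

Left side: [I T]
Right side: [I L^-1 M^-1 T^3]

The two sides have different dimensions, so the equation is NOT dimensionally consistent.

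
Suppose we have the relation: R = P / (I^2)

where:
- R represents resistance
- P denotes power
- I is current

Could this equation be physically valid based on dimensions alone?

Yes

R (resistance) has dimensions [I^-2 L^2 M T^-3].
P (power) has dimensions [L^2 M T^-3].
I (current) has dimensions [I].

Left side: [I^-2 L^2 M T^-3]
Right side: [I^-2 L^2 M T^-3]

Both sides have the same dimensions, so the equation is dimensionally consistent.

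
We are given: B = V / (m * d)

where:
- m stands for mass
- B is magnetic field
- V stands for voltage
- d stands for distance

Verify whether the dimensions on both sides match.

No

m (mass) has dimensions [M].
B (magnetic field) has dimensions [I^-1 M T^-2].
V (voltage) has dimensions [I^-1 L^2 M T^-3].
d (distance) has dimensions [L].

Left side: [I^-1 M T^-2]
Right side: [I^-1 L T^-3]

The two sides have different dimensions, so the equation is NOT dimensionally consistent.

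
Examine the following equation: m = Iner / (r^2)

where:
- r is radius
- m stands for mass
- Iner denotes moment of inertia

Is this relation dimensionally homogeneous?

Yes

r (radius) has dimensions [L].
m (mass) has dimensions [M].
Iner (moment of inertia) has dimensions [L^2 M].

Left side: [M]
Right side: [M]

Both sides have the same dimensions, so the equation is dimensionally consistent.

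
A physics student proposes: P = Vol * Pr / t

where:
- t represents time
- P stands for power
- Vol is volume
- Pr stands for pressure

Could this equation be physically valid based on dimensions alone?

Yes

t (time) has dimensions [T].
P (power) has dimensions [L^2 M T^-3].
Vol (volume) has dimensions [L^3].
Pr (pressure) has dimensions [L^-1 M T^-2].

Left side: [L^2 M T^-3]
Right side: [L^2 M T^-3]

Both sides have the same dimensions, so the equation is dimensionally consistent.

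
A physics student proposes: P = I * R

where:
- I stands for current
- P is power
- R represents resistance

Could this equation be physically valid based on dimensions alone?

No

I (current) has dimensions [I].
P (power) has dimensions [L^2 M T^-3].
R (resistance) has dimensions [I^-2 L^2 M T^-3].

Left side: [L^2 M T^-3]
Right side: [I^-1 L^2 M T^-3]

The two sides have different dimensions, so the equation is NOT dimensionally consistent.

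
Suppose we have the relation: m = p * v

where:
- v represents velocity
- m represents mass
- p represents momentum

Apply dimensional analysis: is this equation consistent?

No

v (velocity) has dimensions [L T^-1].
m (mass) has dimensions [M].
p (momentum) has dimensions [L M T^-1].

Left side: [M]
Right side: [L^2 M T^-2]

The two sides have different dimensions, so the equation is NOT dimensionally consistent.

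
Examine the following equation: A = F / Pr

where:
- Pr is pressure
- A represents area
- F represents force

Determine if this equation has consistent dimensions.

Yes

Pr (pressure) has dimensions [L^-1 M T^-2].
A (area) has dimensions [L^2].
F (force) has dimensions [L M T^-2].

Left side: [L^2]
Right side: [L^2]

Both sides have the same dimensions, so the equation is dimensionally consistent.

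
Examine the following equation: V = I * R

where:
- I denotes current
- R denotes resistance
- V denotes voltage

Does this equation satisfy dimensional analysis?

Yes

I (current) has dimensions [I].
R (resistance) has dimensions [I^-2 L^2 M T^-3].
V (voltage) has dimensions [I^-1 L^2 M T^-3].

Left side: [I^-1 L^2 M T^-3]
Right side: [I^-1 L^2 M T^-3]

Both sides have the same dimensions, so the equation is dimensionally consistent.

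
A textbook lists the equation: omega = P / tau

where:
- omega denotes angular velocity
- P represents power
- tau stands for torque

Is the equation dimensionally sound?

Yes

omega (angular velocity) has dimensions [T^-1].
P (power) has dimensions [L^2 M T^-3].
tau (torque) has dimensions [L^2 M T^-2].

Left side: [T^-1]
Right side: [T^-1]

Both sides have the same dimensions, so the equation is dimensionally consistent.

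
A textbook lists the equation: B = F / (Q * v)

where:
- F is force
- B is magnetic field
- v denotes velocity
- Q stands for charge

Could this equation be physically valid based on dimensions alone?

Yes

F (force) has dimensions [L M T^-2].
B (magnetic field) has dimensions [I^-1 M T^-2].
v (velocity) has dimensions [L T^-1].
Q (charge) has dimensions [I T].

Left side: [I^-1 M T^-2]
Right side: [I^-1 M T^-2]

Both sides have the same dimensions, so the equation is dimensionally consistent.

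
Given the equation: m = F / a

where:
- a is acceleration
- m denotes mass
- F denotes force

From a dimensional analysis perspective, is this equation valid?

Yes

a (acceleration) has dimensions [L T^-2].
m (mass) has dimensions [M].
F (force) has dimensions [L M T^-2].

Left side: [M]
Right side: [M]

Both sides have the same dimensions, so the equation is dimensionally consistent.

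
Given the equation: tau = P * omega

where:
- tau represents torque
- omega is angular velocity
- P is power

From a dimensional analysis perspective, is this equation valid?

No

tau (torque) has dimensions [L^2 M T^-2].
omega (angular velocity) has dimensions [T^-1].
P (power) has dimensions [L^2 M T^-3].

Left side: [L^2 M T^-2]
Right side: [L^2 M T^-4]

The two sides have different dimensions, so the equation is NOT dimensionally consistent.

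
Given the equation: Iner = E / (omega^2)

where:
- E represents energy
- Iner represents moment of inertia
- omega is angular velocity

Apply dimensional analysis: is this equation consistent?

Yes

E (energy) has dimensions [L^2 M T^-2].
Iner (moment of inertia) has dimensions [L^2 M].
omega (angular velocity) has dimensions [T^-1].

Left side: [L^2 M]
Right side: [L^2 M]

Both sides have the same dimensions, so the equation is dimensionally consistent.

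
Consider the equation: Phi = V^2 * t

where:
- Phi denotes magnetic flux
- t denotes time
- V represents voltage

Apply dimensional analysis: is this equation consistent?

No

Phi (magnetic flux) has dimensions [I^-1 L^2 M T^-2].
t (time) has dimensions [T].
V (voltage) has dimensions [I^-1 L^2 M T^-3].

Left side: [I^-1 L^2 M T^-2]
Right side: [I^-2 L^4 M^2 T^-5]

The two sides have different dimensions, so the equation is NOT dimensionally consistent.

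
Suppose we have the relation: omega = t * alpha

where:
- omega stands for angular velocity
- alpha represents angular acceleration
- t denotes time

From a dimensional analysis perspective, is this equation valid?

Yes

omega (angular velocity) has dimensions [T^-1].
alpha (angular acceleration) has dimensions [T^-2].
t (time) has dimensions [T].

Left side: [T^-1]
Right side: [T^-1]

Both sides have the same dimensions, so the equation is dimensionally consistent.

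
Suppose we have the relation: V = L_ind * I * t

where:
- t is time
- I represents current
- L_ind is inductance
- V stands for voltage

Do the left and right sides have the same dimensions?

No

t (time) has dimensions [T].
I (current) has dimensions [I].
L_ind (inductance) has dimensions [I^-2 L^2 M T^-2].
V (voltage) has dimensions [I^-1 L^2 M T^-3].

Left side: [I^-1 L^2 M T^-3]
Right side: [I^-1 L^2 M T^-1]

The two sides have different dimensions, so the equation is NOT dimensionally consistent.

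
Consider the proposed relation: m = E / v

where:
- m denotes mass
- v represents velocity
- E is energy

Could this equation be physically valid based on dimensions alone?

No

m (mass) has dimensions [M].
v (velocity) has dimensions [L T^-1].
E (energy) has dimensions [L^2 M T^-2].

Left side: [M]
Right side: [L M T^-1]

The two sides have different dimensions, so the equation is NOT dimensionally consistent.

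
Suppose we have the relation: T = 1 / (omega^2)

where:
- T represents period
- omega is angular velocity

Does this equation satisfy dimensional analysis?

No

T (period) has dimensions [T].
omega (angular velocity) has dimensions [T^-1].

Left side: [T]
Right side: [T^2]

The two sides have different dimensions, so the equation is NOT dimensionally consistent.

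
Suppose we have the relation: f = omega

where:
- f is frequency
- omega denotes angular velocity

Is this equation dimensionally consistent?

Yes

f (frequency) has dimensions [T^-1].
omega (angular velocity) has dimensions [T^-1].

Left side: [T^-1]
Right side: [T^-1]

Both sides have the same dimensions, so the equation is dimensionally consistent.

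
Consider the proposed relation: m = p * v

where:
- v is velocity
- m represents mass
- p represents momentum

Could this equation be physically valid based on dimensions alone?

No

v (velocity) has dimensions [L T^-1].
m (mass) has dimensions [M].
p (momentum) has dimensions [L M T^-1].

Left side: [M]
Right side: [L^2 M T^-2]

The two sides have different dimensions, so the equation is NOT dimensionally consistent.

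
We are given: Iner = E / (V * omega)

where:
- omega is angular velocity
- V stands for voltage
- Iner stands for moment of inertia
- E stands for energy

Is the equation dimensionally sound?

No

omega (angular velocity) has dimensions [T^-1].
V (voltage) has dimensions [I^-1 L^2 M T^-3].
Iner (moment of inertia) has dimensions [L^2 M].
E (energy) has dimensions [L^2 M T^-2].

Left side: [L^2 M]
Right side: [I T^2]

The two sides have different dimensions, so the equation is NOT dimensionally consistent.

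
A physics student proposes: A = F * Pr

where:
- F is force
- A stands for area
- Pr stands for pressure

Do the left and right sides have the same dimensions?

No

F (force) has dimensions [L M T^-2].
A (area) has dimensions [L^2].
Pr (pressure) has dimensions [L^-1 M T^-2].

Left side: [L^2]
Right side: [M^2 T^-4]

The two sides have different dimensions, so the equation is NOT dimensionally consistent.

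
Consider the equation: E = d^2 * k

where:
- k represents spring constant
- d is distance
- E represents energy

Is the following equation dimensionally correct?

Yes

k (spring constant) has dimensions [M T^-2].
d (distance) has dimensions [L].
E (energy) has dimensions [L^2 M T^-2].

Left side: [L^2 M T^-2]
Right side: [L^2 M T^-2]

Both sides have the same dimensions, so the equation is dimensionally consistent.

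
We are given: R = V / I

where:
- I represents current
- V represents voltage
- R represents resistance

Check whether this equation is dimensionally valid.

Yes

I (current) has dimensions [I].
V (voltage) has dimensions [I^-1 L^2 M T^-3].
R (resistance) has dimensions [I^-2 L^2 M T^-3].

Left side: [I^-2 L^2 M T^-3]
Right side: [I^-2 L^2 M T^-3]

Both sides have the same dimensions, so the equation is dimensionally consistent.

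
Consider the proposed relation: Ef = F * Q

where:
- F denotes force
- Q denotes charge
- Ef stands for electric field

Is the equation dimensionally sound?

No

F (force) has dimensions [L M T^-2].
Q (charge) has dimensions [I T].
Ef (electric field) has dimensions [I^-1 L M T^-3].

Left side: [I^-1 L M T^-3]
Right side: [I L M T^-1]

The two sides have different dimensions, so the equation is NOT dimensionally consistent.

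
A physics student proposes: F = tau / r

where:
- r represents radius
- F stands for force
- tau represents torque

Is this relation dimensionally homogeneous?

Yes

r (radius) has dimensions [L].
F (force) has dimensions [L M T^-2].
tau (torque) has dimensions [L^2 M T^-2].

Left side: [L M T^-2]
Right side: [L M T^-2]

Both sides have the same dimensions, so the equation is dimensionally consistent.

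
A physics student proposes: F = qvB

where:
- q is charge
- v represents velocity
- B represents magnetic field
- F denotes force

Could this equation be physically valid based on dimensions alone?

Yes

q (charge) has dimensions [I T].
v (velocity) has dimensions [L T^-1].
B (magnetic field) has dimensions [I^-1 M T^-2].
F (force) has dimensions [L M T^-2].

Left side: [L M T^-2]
Right side: [L M T^-2]

Both sides have the same dimensions, so the equation is dimensionally consistent.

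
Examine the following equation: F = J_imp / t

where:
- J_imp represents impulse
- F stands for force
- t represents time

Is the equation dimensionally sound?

Yes

J_imp (impulse) has dimensions [L M T^-1].
F (force) has dimensions [L M T^-2].
t (time) has dimensions [T].

Left side: [L M T^-2]
Right side: [L M T^-2]

Both sides have the same dimensions, so the equation is dimensionally consistent.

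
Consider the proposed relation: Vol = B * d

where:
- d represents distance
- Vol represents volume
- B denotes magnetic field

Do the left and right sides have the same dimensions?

No

d (distance) has dimensions [L].
Vol (volume) has dimensions [L^3].
B (magnetic field) has dimensions [I^-1 M T^-2].

Left side: [L^3]
Right side: [I^-1 L M T^-2]

The two sides have different dimensions, so the equation is NOT dimensionally consistent.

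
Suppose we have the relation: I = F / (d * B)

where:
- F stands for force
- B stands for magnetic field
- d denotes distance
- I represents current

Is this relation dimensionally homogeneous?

Yes

F (force) has dimensions [L M T^-2].
B (magnetic field) has dimensions [I^-1 M T^-2].
d (distance) has dimensions [L].
I (current) has dimensions [I].

Left side: [I]
Right side: [I]

Both sides have the same dimensions, so the equation is dimensionally consistent.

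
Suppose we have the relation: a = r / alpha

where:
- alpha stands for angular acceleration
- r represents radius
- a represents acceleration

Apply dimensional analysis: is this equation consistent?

No

alpha (angular acceleration) has dimensions [T^-2].
r (radius) has dimensions [L].
a (acceleration) has dimensions [L T^-2].

Left side: [L T^-2]
Right side: [L T^2]

The two sides have different dimensions, so the equation is NOT dimensionally consistent.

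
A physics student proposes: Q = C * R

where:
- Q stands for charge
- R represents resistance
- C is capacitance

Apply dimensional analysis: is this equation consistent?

No

Q (charge) has dimensions [I T].
R (resistance) has dimensions [I^-2 L^2 M T^-3].
C (capacitance) has dimensions [I^2 L^-2 M^-1 T^4].

Left side: [I T]
Right side: [T]

The two sides have different dimensions, so the equation is NOT dimensionally consistent.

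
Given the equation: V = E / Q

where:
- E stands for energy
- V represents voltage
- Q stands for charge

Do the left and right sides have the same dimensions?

Yes

E (energy) has dimensions [L^2 M T^-2].
V (voltage) has dimensions [I^-1 L^2 M T^-3].
Q (charge) has dimensions [I T].

Left side: [I^-1 L^2 M T^-3]
Right side: [I^-1 L^2 M T^-3]

Both sides have the same dimensions, so the equation is dimensionally consistent.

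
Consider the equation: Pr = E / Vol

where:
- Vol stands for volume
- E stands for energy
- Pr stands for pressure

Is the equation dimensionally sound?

Yes

Vol (volume) has dimensions [L^3].
E (energy) has dimensions [L^2 M T^-2].
Pr (pressure) has dimensions [L^-1 M T^-2].

Left side: [L^-1 M T^-2]
Right side: [L^-1 M T^-2]

Both sides have the same dimensions, so the equation is dimensionally consistent.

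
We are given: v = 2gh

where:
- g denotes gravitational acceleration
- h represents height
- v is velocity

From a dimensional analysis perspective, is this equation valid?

No

g (gravitational acceleration) has dimensions [L T^-2].
h (height) has dimensions [L].
v (velocity) has dimensions [L T^-1].

Left side: [L T^-1]
Right side: [L^2 T^-2]

The two sides have different dimensions, so the equation is NOT dimensionally consistent.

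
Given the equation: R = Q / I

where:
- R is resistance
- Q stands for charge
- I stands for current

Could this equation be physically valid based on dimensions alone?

No

R (resistance) has dimensions [I^-2 L^2 M T^-3].
Q (charge) has dimensions [I T].
I (current) has dimensions [I].

Left side: [I^-2 L^2 M T^-3]
Right side: [T]

The two sides have different dimensions, so the equation is NOT dimensionally consistent.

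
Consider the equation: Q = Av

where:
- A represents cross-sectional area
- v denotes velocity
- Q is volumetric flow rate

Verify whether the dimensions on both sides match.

Yes

A (cross-sectional area) has dimensions [L^2].
v (velocity) has dimensions [L T^-1].
Q (volumetric flow rate) has dimensions [L^3 T^-1].

Left side: [L^3 T^-1]
Right side: [L^3 T^-1]

Both sides have the same dimensions, so the equation is dimensionally consistent.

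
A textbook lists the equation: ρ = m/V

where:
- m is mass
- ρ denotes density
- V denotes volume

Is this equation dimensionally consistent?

Yes

m (mass) has dimensions [M].
ρ (density) has dimensions [L^-3 M].
V (volume) has dimensions [L^3].

Left side: [L^-3 M]
Right side: [L^-3 M]

Both sides have the same dimensions, so the equation is dimensionally consistent.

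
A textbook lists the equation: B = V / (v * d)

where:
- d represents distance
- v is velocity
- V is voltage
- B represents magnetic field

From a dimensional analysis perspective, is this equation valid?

Yes

d (distance) has dimensions [L].
v (velocity) has dimensions [L T^-1].
V (voltage) has dimensions [I^-1 L^2 M T^-3].
B (magnetic field) has dimensions [I^-1 M T^-2].

Left side: [I^-1 M T^-2]
Right side: [I^-1 M T^-2]

Both sides have the same dimensions, so the equation is dimensionally consistent.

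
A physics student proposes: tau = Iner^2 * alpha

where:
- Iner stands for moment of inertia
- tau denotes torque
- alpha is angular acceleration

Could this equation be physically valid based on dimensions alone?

No

Iner (moment of inertia) has dimensions [L^2 M].
tau (torque) has dimensions [L^2 M T^-2].
alpha (angular acceleration) has dimensions [T^-2].

Left side: [L^2 M T^-2]
Right side: [L^4 M^2 T^-2]

The two sides have different dimensions, so the equation is NOT dimensionally consistent.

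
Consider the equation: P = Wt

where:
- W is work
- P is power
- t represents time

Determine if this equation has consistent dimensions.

No

W (work) has dimensions [L^2 M T^-2].
P (power) has dimensions [L^2 M T^-3].
t (time) has dimensions [T].

Left side: [L^2 M T^-3]
Right side: [L^2 M T^-1]

The two sides have different dimensions, so the equation is NOT dimensionally consistent.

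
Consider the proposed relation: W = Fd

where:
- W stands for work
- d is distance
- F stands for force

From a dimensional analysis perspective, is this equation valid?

Yes

W (work) has dimensions [L^2 M T^-2].
d (distance) has dimensions [L].
F (force) has dimensions [L M T^-2].

Left side: [L^2 M T^-2]
Right side: [L^2 M T^-2]

Both sides have the same dimensions, so the equation is dimensionally consistent.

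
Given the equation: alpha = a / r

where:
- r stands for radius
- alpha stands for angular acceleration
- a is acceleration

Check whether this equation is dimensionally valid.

Yes

r (radius) has dimensions [L].
alpha (angular acceleration) has dimensions [T^-2].
a (acceleration) has dimensions [L T^-2].

Left side: [T^-2]
Right side: [T^-2]

Both sides have the same dimensions, so the equation is dimensionally consistent.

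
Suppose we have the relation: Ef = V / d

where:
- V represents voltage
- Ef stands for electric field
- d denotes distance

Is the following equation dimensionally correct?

Yes

V (voltage) has dimensions [I^-1 L^2 M T^-3].
Ef (electric field) has dimensions [I^-1 L M T^-3].
d (distance) has dimensions [L].

Left side: [I^-1 L M T^-3]
Right side: [I^-1 L M T^-3]

Both sides have the same dimensions, so the equation is dimensionally consistent.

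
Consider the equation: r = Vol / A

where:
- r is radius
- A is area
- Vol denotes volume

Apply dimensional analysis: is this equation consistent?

Yes

r (radius) has dimensions [L].
A (area) has dimensions [L^2].
Vol (volume) has dimensions [L^3].

Left side: [L]
Right side: [L]

Both sides have the same dimensions, so the equation is dimensionally consistent.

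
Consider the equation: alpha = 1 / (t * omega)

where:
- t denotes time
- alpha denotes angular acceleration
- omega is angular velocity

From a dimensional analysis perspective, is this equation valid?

No

t (time) has dimensions [T].
alpha (angular acceleration) has dimensions [T^-2].
omega (angular velocity) has dimensions [T^-1].

Left side: [T^-2]
Right side: [dimensionless]

The two sides have different dimensions, so the equation is NOT dimensionally consistent.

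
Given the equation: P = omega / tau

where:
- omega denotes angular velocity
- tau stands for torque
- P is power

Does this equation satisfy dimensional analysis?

No

omega (angular velocity) has dimensions [T^-1].
tau (torque) has dimensions [L^2 M T^-2].
P (power) has dimensions [L^2 M T^-3].

Left side: [L^2 M T^-3]
Right side: [L^-2 M^-1 T]

The two sides have different dimensions, so the equation is NOT dimensionally consistent.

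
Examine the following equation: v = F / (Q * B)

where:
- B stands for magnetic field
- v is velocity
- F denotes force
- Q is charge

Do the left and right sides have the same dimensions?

Yes

B (magnetic field) has dimensions [I^-1 M T^-2].
v (velocity) has dimensions [L T^-1].
F (force) has dimensions [L M T^-2].
Q (charge) has dimensions [I T].

Left side: [L T^-1]
Right side: [L T^-1]

Both sides have the same dimensions, so the equation is dimensionally consistent.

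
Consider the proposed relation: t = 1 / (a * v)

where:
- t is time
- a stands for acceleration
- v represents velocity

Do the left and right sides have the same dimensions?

No

t (time) has dimensions [T].
a (acceleration) has dimensions [L T^-2].
v (velocity) has dimensions [L T^-1].

Left side: [T]
Right side: [L^-2 T^3]

The two sides have different dimensions, so the equation is NOT dimensionally consistent.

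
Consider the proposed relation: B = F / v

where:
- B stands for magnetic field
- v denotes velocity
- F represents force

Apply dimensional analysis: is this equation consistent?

No

B (magnetic field) has dimensions [I^-1 M T^-2].
v (velocity) has dimensions [L T^-1].
F (force) has dimensions [L M T^-2].

Left side: [I^-1 M T^-2]
Right side: [M T^-1]

The two sides have different dimensions, so the equation is NOT dimensionally consistent.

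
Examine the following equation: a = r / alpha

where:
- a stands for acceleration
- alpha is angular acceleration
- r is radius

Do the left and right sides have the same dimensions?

No

a (acceleration) has dimensions [L T^-2].
alpha (angular acceleration) has dimensions [T^-2].
r (radius) has dimensions [L].

Left side: [L T^-2]
Right side: [L T^2]

The two sides have different dimensions, so the equation is NOT dimensionally consistent.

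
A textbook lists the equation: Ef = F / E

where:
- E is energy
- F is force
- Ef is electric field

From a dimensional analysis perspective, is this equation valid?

No

E (energy) has dimensions [L^2 M T^-2].
F (force) has dimensions [L M T^-2].
Ef (electric field) has dimensions [I^-1 L M T^-3].

Left side: [I^-1 L M T^-3]
Right side: [L^-1]

The two sides have different dimensions, so the equation is NOT dimensionally consistent.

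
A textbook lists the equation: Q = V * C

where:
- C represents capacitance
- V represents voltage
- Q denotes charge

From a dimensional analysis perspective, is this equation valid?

Yes

C (capacitance) has dimensions [I^2 L^-2 M^-1 T^4].
V (voltage) has dimensions [I^-1 L^2 M T^-3].
Q (charge) has dimensions [I T].

Left side: [I T]
Right side: [I T]

Both sides have the same dimensions, so the equation is dimensionally consistent.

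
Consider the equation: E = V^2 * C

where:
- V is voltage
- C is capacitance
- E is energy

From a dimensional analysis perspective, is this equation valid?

Yes

V (voltage) has dimensions [I^-1 L^2 M T^-3].
C (capacitance) has dimensions [I^2 L^-2 M^-1 T^4].
E (energy) has dimensions [L^2 M T^-2].

Left side: [L^2 M T^-2]
Right side: [L^2 M T^-2]

Both sides have the same dimensions, so the equation is dimensionally consistent.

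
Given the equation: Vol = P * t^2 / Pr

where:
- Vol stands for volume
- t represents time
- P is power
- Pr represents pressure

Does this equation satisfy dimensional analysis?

No

Vol (volume) has dimensions [L^3].
t (time) has dimensions [T].
P (power) has dimensions [L^2 M T^-3].
Pr (pressure) has dimensions [L^-1 M T^-2].

Left side: [L^3]
Right side: [L^3 T]

The two sides have different dimensions, so the equation is NOT dimensionally consistent.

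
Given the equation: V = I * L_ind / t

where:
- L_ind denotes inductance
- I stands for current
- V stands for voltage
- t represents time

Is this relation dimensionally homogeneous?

Yes

L_ind (inductance) has dimensions [I^-2 L^2 M T^-2].
I (current) has dimensions [I].
V (voltage) has dimensions [I^-1 L^2 M T^-3].
t (time) has dimensions [T].

Left side: [I^-1 L^2 M T^-3]
Right side: [I^-1 L^2 M T^-3]

Both sides have the same dimensions, so the equation is dimensionally consistent.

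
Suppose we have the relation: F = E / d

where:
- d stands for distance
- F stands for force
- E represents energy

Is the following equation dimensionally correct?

Yes

d (distance) has dimensions [L].
F (force) has dimensions [L M T^-2].
E (energy) has dimensions [L^2 M T^-2].

Left side: [L M T^-2]
Right side: [L M T^-2]

Both sides have the same dimensions, so the equation is dimensionally consistent.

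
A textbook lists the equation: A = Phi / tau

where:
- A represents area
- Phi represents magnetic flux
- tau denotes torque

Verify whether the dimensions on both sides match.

No

A (area) has dimensions [L^2].
Phi (magnetic flux) has dimensions [I^-1 L^2 M T^-2].
tau (torque) has dimensions [L^2 M T^-2].

Left side: [L^2]
Right side: [I^-1]

The two sides have different dimensions, so the equation is NOT dimensionally consistent.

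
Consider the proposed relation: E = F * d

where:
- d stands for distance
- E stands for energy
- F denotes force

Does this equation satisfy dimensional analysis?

Yes

d (distance) has dimensions [L].
E (energy) has dimensions [L^2 M T^-2].
F (force) has dimensions [L M T^-2].

Left side: [L^2 M T^-2]
Right side: [L^2 M T^-2]

Both sides have the same dimensions, so the equation is dimensionally consistent.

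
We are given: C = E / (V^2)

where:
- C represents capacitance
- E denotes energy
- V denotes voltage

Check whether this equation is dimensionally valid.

Yes

C (capacitance) has dimensions [I^2 L^-2 M^-1 T^4].
E (energy) has dimensions [L^2 M T^-2].
V (voltage) has dimensions [I^-1 L^2 M T^-3].

Left side: [I^2 L^-2 M^-1 T^4]
Right side: [I^2 L^-2 M^-1 T^4]

Both sides have the same dimensions, so the equation is dimensionally consistent.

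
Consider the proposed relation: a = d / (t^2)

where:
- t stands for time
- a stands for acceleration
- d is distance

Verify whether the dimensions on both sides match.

Yes

t (time) has dimensions [T].
a (acceleration) has dimensions [L T^-2].
d (distance) has dimensions [L].

Left side: [L T^-2]
Right side: [L T^-2]

Both sides have the same dimensions, so the equation is dimensionally consistent.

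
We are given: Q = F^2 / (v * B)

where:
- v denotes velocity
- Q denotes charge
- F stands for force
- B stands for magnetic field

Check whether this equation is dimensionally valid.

No

v (velocity) has dimensions [L T^-1].
Q (charge) has dimensions [I T].
F (force) has dimensions [L M T^-2].
B (magnetic field) has dimensions [I^-1 M T^-2].

Left side: [I T]
Right side: [I L M T^-1]

The two sides have different dimensions, so the equation is NOT dimensionally consistent.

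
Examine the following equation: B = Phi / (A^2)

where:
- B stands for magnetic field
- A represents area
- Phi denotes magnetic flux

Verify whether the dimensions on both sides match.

No

B (magnetic field) has dimensions [I^-1 M T^-2].
A (area) has dimensions [L^2].
Phi (magnetic flux) has dimensions [I^-1 L^2 M T^-2].

Left side: [I^-1 M T^-2]
Right side: [I^-1 L^-2 M T^-2]

The two sides have different dimensions, so the equation is NOT dimensionally consistent.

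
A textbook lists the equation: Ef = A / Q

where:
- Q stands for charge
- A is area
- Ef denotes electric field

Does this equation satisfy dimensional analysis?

No

Q (charge) has dimensions [I T].
A (area) has dimensions [L^2].
Ef (electric field) has dimensions [I^-1 L M T^-3].

Left side: [I^-1 L M T^-3]
Right side: [I^-1 L^2 T^-1]

The two sides have different dimensions, so the equation is NOT dimensionally consistent.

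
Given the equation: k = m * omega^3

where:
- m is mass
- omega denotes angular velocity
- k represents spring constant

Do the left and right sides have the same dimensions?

No

m (mass) has dimensions [M].
omega (angular velocity) has dimensions [T^-1].
k (spring constant) has dimensions [M T^-2].

Left side: [M T^-2]
Right side: [M T^-3]

The two sides have different dimensions, so the equation is NOT dimensionally consistent.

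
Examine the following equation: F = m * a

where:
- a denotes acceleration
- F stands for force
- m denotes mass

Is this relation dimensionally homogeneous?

Yes

a (acceleration) has dimensions [L T^-2].
F (force) has dimensions [L M T^-2].
m (mass) has dimensions [M].

Left side: [L M T^-2]
Right side: [L M T^-2]

Both sides have the same dimensions, so the equation is dimensionally consistent.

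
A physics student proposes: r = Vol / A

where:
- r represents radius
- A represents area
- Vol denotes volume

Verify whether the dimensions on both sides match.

Yes

r (radius) has dimensions [L].
A (area) has dimensions [L^2].
Vol (volume) has dimensions [L^3].

Left side: [L]
Right side: [L]

Both sides have the same dimensions, so the equation is dimensionally consistent.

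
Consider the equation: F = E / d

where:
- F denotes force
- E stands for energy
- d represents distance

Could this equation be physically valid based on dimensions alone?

Yes

F (force) has dimensions [L M T^-2].
E (energy) has dimensions [L^2 M T^-2].
d (distance) has dimensions [L].

Left side: [L M T^-2]
Right side: [L M T^-2]

Both sides have the same dimensions, so the equation is dimensionally consistent.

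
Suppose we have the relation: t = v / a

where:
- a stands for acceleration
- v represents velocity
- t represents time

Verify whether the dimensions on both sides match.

Yes

a (acceleration) has dimensions [L T^-2].
v (velocity) has dimensions [L T^-1].
t (time) has dimensions [T].

Left side: [T]
Right side: [T]

Both sides have the same dimensions, so the equation is dimensionally consistent.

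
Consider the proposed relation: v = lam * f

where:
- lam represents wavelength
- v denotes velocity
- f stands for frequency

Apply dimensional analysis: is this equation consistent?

Yes

lam (wavelength) has dimensions [L].
v (velocity) has dimensions [L T^-1].
f (frequency) has dimensions [T^-1].

Left side: [L T^-1]
Right side: [L T^-1]

Both sides have the same dimensions, so the equation is dimensionally consistent.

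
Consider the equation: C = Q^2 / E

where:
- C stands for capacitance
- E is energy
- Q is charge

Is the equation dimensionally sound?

Yes

C (capacitance) has dimensions [I^2 L^-2 M^-1 T^4].
E (energy) has dimensions [L^2 M T^-2].
Q (charge) has dimensions [I T].

Left side: [I^2 L^-2 M^-1 T^4]
Right side: [I^2 L^-2 M^-1 T^4]

Both sides have the same dimensions, so the equation is dimensionally consistent.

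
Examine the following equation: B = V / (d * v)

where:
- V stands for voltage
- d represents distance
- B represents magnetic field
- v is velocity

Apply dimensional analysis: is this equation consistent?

Yes

V (voltage) has dimensions [I^-1 L^2 M T^-3].
d (distance) has dimensions [L].
B (magnetic field) has dimensions [I^-1 M T^-2].
v (velocity) has dimensions [L T^-1].

Left side: [I^-1 M T^-2]
Right side: [I^-1 M T^-2]

Both sides have the same dimensions, so the equation is dimensionally consistent.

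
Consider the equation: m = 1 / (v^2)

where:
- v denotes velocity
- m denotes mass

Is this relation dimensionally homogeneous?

No

v (velocity) has dimensions [L T^-1].
m (mass) has dimensions [M].

Left side: [M]
Right side: [L^-2 T^2]

The two sides have different dimensions, so the equation is NOT dimensionally consistent.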